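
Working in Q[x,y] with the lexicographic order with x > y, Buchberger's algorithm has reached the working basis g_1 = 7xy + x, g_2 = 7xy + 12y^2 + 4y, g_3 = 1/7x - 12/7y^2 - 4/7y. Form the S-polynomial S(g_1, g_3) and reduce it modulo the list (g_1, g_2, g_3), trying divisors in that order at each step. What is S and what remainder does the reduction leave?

S(g_1, g_3) = 1/7x + 12y^3 + 4y^2; remainder on division = 12y^3 + 40/7y^2 + 4/7y.

lcm(LM(g_1), LM(g_3)) = xy.
S = (lcm/LT(g_1))·g_1 − (lcm/LT(g_3))·g_3 = 1/7x + 12y^3 + 4y^2.
Reduce S modulo (g_1, g_2, g_3) in that order:
  leading term x: subtract (1)·g_3 from 1/7x + 12y^3 + 4y^2 → 12y^3 + 40/7y^2 + 4/7y
  leading term y^3: no divisor's leading term divides it; move 12y^3 to the remainder.
  leading term y^2: no divisor's leading term divides it; move 40/7y^2 to the remainder.
  leading term y: no divisor's leading term divides it; move 4/7y to the remainder.
The remainder 12y^3 + 40/7y^2 + 4/7y is nonzero, so it would be added as the next basis element.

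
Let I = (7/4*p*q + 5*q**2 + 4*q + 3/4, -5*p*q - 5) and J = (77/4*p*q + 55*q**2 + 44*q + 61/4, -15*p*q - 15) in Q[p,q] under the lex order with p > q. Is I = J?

For a fixed monomial order, each ideal has a unique reduced Gröbner basis; comparing bases decides equality.
Buchberger on the first generating set:
f_1 = 7/4*p*q + 5*q**2 + 4*q + 3/4, LT = p*q.
f_2 = -5*p*q - 5, LT = p*q.

S(f_1,f_2): lcm = p*q. S = 20/7*q**2 + 16/7*q - 4/7.
  leading term q**2: no divisor's leading term divides it; move 20/7*q**2 to the remainder.
  leading term q: no divisor's leading term divides it; move 16/7*q to the remainder.
  leading term 1: no divisor's leading term divides it; move -4/7 to the remainder.
  remainder 20/7*q**2 + 16/7*q - 4/7 ≠ 0; add g_3 = 20/7*q**2 + 16/7*q - 4/7 to the basis.

S(f_1,g_3): lcm = p*q**2. S = -4/5*p*q + 1/5*p + 20/7*q**3 + 16/7*q**2 + 3/7*q.
  leading term p*q: subtract (-16/35)·f_1 from -4/5*p*q + 1/5*p + 20/7*q**3 + 16/7*q**2 + 3/7*q → 1/5*p + 20/7*q**3 + 32/7*q**2 + 79/35*q + 12/35
  leading term p: no divisor's leading term divides it; move 1/5*p to the remainder.
  leading term q**3: subtract (q)·g_3 from 20/7*q**3 + 32/7*q**2 + 79/35*q + 12/35 → 16/7*q**2 + 99/35*q + 12/35
  leading term q**2: subtract (4/5)·g_3 from 16/7*q**2 + 99/35*q + 12/35 → q + 4/5
  leading term q: no divisor's leading term divides it; move q to the remainder.
  leading term 1: no divisor's leading term divides it; move 4/5 to the remainder.
  remainder 1/5*p + q + 4/5 ≠ 0; add g_4 = 1/5*p + q + 4/5 to the basis.

S(f_2,g_3): lcm = p*q**2. S = -4/5*p*q + 1/5*p + q.
  leading term p*q: subtract (-16/35)·f_1 from -4/5*p*q + 1/5*p + q → 1/5*p + 16/7*q**2 + 99/35*q + 12/35
  leading term p: subtract (1)·g_4 from 1/5*p + 16/7*q**2 + 99/35*q + 12/35 → 16/7*q**2 + 64/35*q - 16/35
  leading term q**2: subtract (4/5)·g_3 from 16/7*q**2 + 64/35*q - 16/35 → 0
  remainder 0.

S(f_1,g_4): lcm = p*q. S = -15/7*q**2 - 12/7*q + 3/7.
  leading term q**2: subtract (-3/4)·g_3 from -15/7*q**2 - 12/7*q + 3/7 → 0
  remainder 0.

S(f_2,g_4): lcm = p*q. S = -5*q**2 - 4*q + 1.
  leading term q**2: subtract (-7/4)·g_3 from -5*q**2 - 4*q + 1 → 0
  remainder 0.

S(g_3,g_4): leading monomials are coprime, so the S-polynomial reduces to 0 (Buchberger's first criterion).
Every S-polynomial of the final basis reduces to 0, so we have a Gröbner basis.
Inter-reduce: drop elements whose leading term is divisible by another's, tail-reduce, and make monic.
Reduced Gröbner basis: {p + 5*q + 4, q**2 + 4/5*q - 1/5}.

Buchberger on the second generating set:
h_1 = 77/4*p*q + 55*q**2 + 44*q + 61/4, LT = p*q.
h_2 = -15*p*q - 15, LT = p*q.

S(h_1,h_2): lcm = p*q. S = 20/7*q**2 + 16/7*q - 16/77.
  leading term q**2: no divisor's leading term divides it; move 20/7*q**2 to the remainder.
  leading term q: no divisor's leading term divides it; move 16/7*q to the remainder.
  leading term 1: no divisor's leading term divides it; move -16/77 to the remainder.
  remainder 20/7*q**2 + 16/7*q - 16/77 ≠ 0; add k_3 = 20/7*q**2 + 16/7*q - 16/77 to the basis.

S(h_1,k_3): lcm = p*q**2. S = -4/5*p*q + 4/55*p + 20/7*q**3 + 16/7*q**2 + 61/77*q.
  leading term p*q: subtract (-16/385)·h_1 from -4/5*p*q + 4/55*p + 20/7*q**3 + 16/7*q**2 + 61/77*q → 4/55*p + 20/7*q**3 + 32/7*q**2 + 1009/385*q + 244/385
  leading term p: no divisor's leading term divides it; move 4/55*p to the remainder.
  leading term q**3: subtract (q)·k_3 from 20/7*q**3 + 32/7*q**2 + 1009/385*q + 244/385 → 16/7*q**2 + 99/35*q + 244/385
  leading term q**2: subtract (4/5)·k_3 from 16/7*q**2 + 99/35*q + 244/385 → q + 4/5
  leading term q: no divisor's leading term divides it; move q to the remainder.
  leading term 1: no divisor's leading term divides it; move 4/5 to the remainder.
  remainder 4/55*p + q + 4/5 ≠ 0; add k_4 = 4/55*p + q + 4/5 to the basis.

S(h_2,k_3): lcm = p*q**2. S = -4/5*p*q + 4/55*p + q.
  leading term p*q: subtract (-16/385)·h_1 from -4/5*p*q + 4/55*p + q → 4/55*p + 16/7*q**2 + 99/35*q + 244/385
  leading term p: subtract (1)·k_4 from 4/55*p + 16/7*q**2 + 99/35*q + 244/385 → 16/7*q**2 + 64/35*q - 64/385
  leading term q**2: subtract (4/5)·k_3 from 16/7*q**2 + 64/35*q - 64/385 → 0
  remainder 0.

S(h_1,k_4): lcm = p*q. S = -305/28*q**2 - 61/7*q + 61/77.
  leading term q**2: subtract (-61/16)·k_3 from -305/28*q**2 - 61/7*q + 61/77 → 0
  remainder 0.

S(h_2,k_4): lcm = p*q. S = -55/4*q**2 - 11*q + 1.
  leading term q**2: subtract (-77/16)·k_3 from -55/4*q**2 - 11*q + 1 → 0
  remainder 0.

S(k_3,k_4): leading monomials are coprime, so the S-polynomial reduces to 0 (Buchberger's first criterion).
Every S-polynomial of the final basis reduces to 0, so we have a Gröbner basis.
Inter-reduce: drop elements whose leading term is divisible by another's, tail-reduce, and make monic.
Reduced Gröbner basis: {p + 55/4*q + 11, q**2 + 4/5*q - 4/55}.

The bases are distinct; the ideals are different.

No, the ideals differ.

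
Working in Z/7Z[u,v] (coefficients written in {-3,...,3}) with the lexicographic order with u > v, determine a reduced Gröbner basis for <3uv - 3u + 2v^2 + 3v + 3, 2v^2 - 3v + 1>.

G = {u - 1, v + 3}

f_1 = 3uv - 3u + 2v^2 + 3v + 3, LT = uv.
f_2 = 2v^2 - 3v + 1, LT = v^2.

S(f_1,f_2): lcm = uv^2. S = -3uv + 3u + 3v^3 + v^2 + v.
  leading term uv: subtract (-1)·f_1 from -3uv + 3u + 3v^3 + v^2 + v → 3v^3 + 3v^2 - 3v + 3
  leading term v^3: subtract (-2v)·f_2 from 3v^3 + 3v^2 - 3v + 3 → -3v^2 - v + 3
  leading term v^2: subtract (2)·f_2 from -3v^2 - v + 3 → -2v + 1
  leading term v: no divisor's leading term divides it; move -2v to the remainder.
  leading term 1: no divisor's leading term divides it; move 1 to the remainder.
  remainder -2v + 1 ≠ 0; add g_3 = -2v + 1 to the basis.

S(f_1,g_3): lcm = uv. S = 3u + 3v^2 + v + 1.
  leading term u: no divisor's leading term divides it; move 3u to the remainder.
  leading term v^2: subtract (-2)·f_2 from 3v^2 + v + 1 → 2v + 3
  leading term v: subtract (-1)·g_3 from 2v + 3 → -3
  leading term 1: no divisor's leading term divides it; move -3 to the remainder.
  remainder 3u - 3 ≠ 0; add g_4 = 3u - 3 to the basis.

S(f_2,g_3): lcm = v^2. S = -v - 3.
  leading term v: subtract (-3)·g_3 from -v - 3 → 0
  remainder 0.

S(f_1,g_4): lcm = uv. S = -u + 3v^2 + 2v + 1.
  leading term u: subtract (2)·g_4 from -u + 3v^2 + 2v + 1 → 3v^2 + 2v
  leading term v^2: subtract (-2)·f_2 from 3v^2 + 2v → 3v + 2
  leading term v: subtract (2)·g_3 from 3v + 2 → 0
  remainder 0.

S(f_2,g_4): leading monomials are coprime, so the S-polynomial reduces to 0 (Buchberger's first criterion).
S(g_3,g_4): leading monomials are coprime, so the S-polynomial reduces to 0 (Buchberger's first criterion).
Every S-polynomial of the final basis reduces to 0, so we have a Gröbner basis.
Inter-reduce: drop elements whose leading term is divisible by another's, tail-reduce, and make monic.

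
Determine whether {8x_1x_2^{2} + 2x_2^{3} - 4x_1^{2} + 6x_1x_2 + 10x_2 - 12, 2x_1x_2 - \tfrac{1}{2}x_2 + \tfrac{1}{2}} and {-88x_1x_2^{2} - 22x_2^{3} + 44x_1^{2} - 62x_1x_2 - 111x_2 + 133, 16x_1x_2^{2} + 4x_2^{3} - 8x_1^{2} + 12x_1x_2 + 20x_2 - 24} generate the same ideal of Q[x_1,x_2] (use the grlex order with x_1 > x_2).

Yes, the ideals are equal.

Since reduced Gröbner bases are canonical representatives of ideals under a given ordering, it suffices to compute and compare them.
Buchberger on the first generating set:
f_1 = 8x_1x_2^{2} + 2x_2^{3} - 4x_1^{2} + 6x_1x_2 + 10x_2 - 12, LT = x_1x_2^{2}.
f_2 = 2x_1x_2 - \tfrac{1}{2}x_2 + \tfrac{1}{2}, LT = x_1x_2.

S(f_1,f_2): lcm = x_1x_2^{2}. S = \tfrac{1}{4}x_2^{3} - \tfrac{1}{2}x_1^{2} + \tfrac{3}{4}x_1x_2 + \tfrac{1}{4}x_2^{2} + x_2 - \tfrac{3}{2}.
  reduce S modulo (f_1, f_2):
  remainder \tfrac{1}{4}x_2^{3} - \tfrac{1}{2}x_1^{2} + \tfrac{1}{4}x_2^{2} + \tfrac{19}{16}x_2 - \tfrac{27}{16} ≠ 0; add g_3 = \tfrac{1}{4}x_2^{3} - \tfrac{1}{2}x_1^{2} + \tfrac{1}{4}x_2^{2} + \tfrac{19}{16}x_2 - \tfrac{27}{16} to the basis.

S(f_1,g_3): lcm = x_1x_2^{3}. S = \tfrac{1}{4}x_2^{4} + 2x_1^{3} - \tfrac{1}{2}x_1^{2}x_2 - \tfrac{1}{4}x_1x_2^{2} - \tfrac{19}{4}x_1x_2 + \tfrac{5}{4}x_2^{2} + \tfrac{27}{4}x_1 - \tfrac{3}{2}x_2.
  reduce S modulo (f_1, f_2, g_3):
  remainder 2x_1^{3} - \tfrac{1}{2}x_1^{2} + \tfrac{1}{4}x_2^{2} + \tfrac{27}{4}x_1 + \tfrac{1}{4}x_2 - \tfrac{1}{2} ≠ 0; add g_4 = 2x_1^{3} - \tfrac{1}{2}x_1^{2} + \tfrac{1}{4}x_2^{2} + \tfrac{27}{4}x_1 + \tfrac{1}{4}x_2 - \tfrac{1}{2} to the basis.

The other S-polynomials (S(f_2,g_3), S(f_1,g_4), S(f_2,g_4), S(g_3,g_4)) all reduce to 0 modulo the current basis, so we have a Gröbner basis.
Inter-reduce: drop elements whose leading term is divisible by another's, tail-reduce, and make monic.
Reduced Gröbner basis: {x_1^{3} - \tfrac{1}{4}x_1^{2} + \tfrac{1}{8}x_2^{2} + \tfrac{27}{8}x_1 + \tfrac{1}{8}x_2 - \tfrac{1}{4}, x_2^{3} - 2x_1^{2} + x_2^{2} + \tfrac{19}{4}x_2 - \tfrac{27}{4}, x_1x_2 - \tfrac{1}{4}x_2 + \tfrac{1}{4}}.

Buchberger on the second generating set:
h_1 = -88x_1x_2^{2} - 22x_2^{3} + 44x_1^{2} - 62x_1x_2 - 111x_2 + 133, LT = x_1x_2^{2}.
h_2 = 16x_1x_2^{2} + 4x_2^{3} - 8x_1^{2} + 12x_1x_2 + 20x_2 - 24, LT = x_1x_2^{2}.

S(h_1,h_2): lcm = x_1x_2^{2}. S = -\tfrac{1}{22}x_1x_2 + \tfrac{1}{88}x_2 - \tfrac{1}{88}.
  reduce S modulo (h_1, h_2):
  remainder -\tfrac{1}{22}x_1x_2 + \tfrac{1}{88}x_2 - \tfrac{1}{88} ≠ 0; add k_3 = -\tfrac{1}{22}x_1x_2 + \tfrac{1}{88}x_2 - \tfrac{1}{88} to the basis.

S(h_1,k_3): lcm = x_1x_2^{2}. S = \tfrac{1}{4}x_2^{3} - \tfrac{1}{2}x_1^{2} + \tfrac{31}{44}x_1x_2 + \tfrac{1}{4}x_2^{2} + \tfrac{89}{88}x_2 - \tfrac{133}{88}.
  reduce S modulo (h_1, h_2, k_3):
  remainder \tfrac{1}{4}x_2^{3} - \tfrac{1}{2}x_1^{2} + \tfrac{1}{4}x_2^{2} + \tfrac{19}{16}x_2 - \tfrac{27}{16} ≠ 0; add k_4 = \tfrac{1}{4}x_2^{3} - \tfrac{1}{2}x_1^{2} + \tfrac{1}{4}x_2^{2} + \tfrac{19}{16}x_2 - \tfrac{27}{16} to the basis.

S(h_1,k_4): lcm = x_1x_2^{3}. S = \tfrac{1}{4}x_2^{4} + 2x_1^{3} - \tfrac{1}{2}x_1^{2}x_2 - \tfrac{13}{44}x_1x_2^{2} - \tfrac{19}{4}x_1x_2 + \tfrac{111}{88}x_2^{2} + \tfrac{27}{4}x_1 - \tfrac{133}{88}x_2.
  reduce S modulo (h_1, h_2, k_3, k_4):
  remainder 2x_1^{3} - \tfrac{1}{2}x_1^{2} + \tfrac{1}{4}x_2^{2} + \tfrac{27}{4}x_1 + \tfrac{1}{4}x_2 - \tfrac{1}{2} ≠ 0; add k_5 = 2x_1^{3} - \tfrac{1}{2}x_1^{2} + \tfrac{1}{4}x_2^{2} + \tfrac{27}{4}x_1 + \tfrac{1}{4}x_2 - \tfrac{1}{2} to the basis.

The other S-polynomials (S(h_2,k_3), S(h_2,k_4), S(k_3,k_4), S(h_1,k_5), S(h_2,k_5), S(k_3,k_5), S(k_4,k_5)) all reduce to 0 modulo the current basis, so we have a Gröbner basis.
Inter-reduce: drop elements whose leading term is divisible by another's, tail-reduce, and make monic.
Reduced Gröbner basis: {x_1^{3} - \tfrac{1}{4}x_1^{2} + \tfrac{1}{8}x_2^{2} + \tfrac{27}{8}x_1 + \tfrac{1}{8}x_2 - \tfrac{1}{4}, x_2^{3} - 2x_1^{2} + x_2^{2} + \tfrac{19}{4}x_2 - \tfrac{27}{4}, x_1x_2 - \tfrac{1}{4}x_2 + \tfrac{1}{4}}.

These coincide, so the ideals are equal.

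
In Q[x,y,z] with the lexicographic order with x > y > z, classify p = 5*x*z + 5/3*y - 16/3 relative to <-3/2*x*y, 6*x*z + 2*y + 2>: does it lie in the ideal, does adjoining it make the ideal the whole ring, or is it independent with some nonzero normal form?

Adjoining 5*x*z + 5/3*y - 16/3 makes the ideal the whole ring: the system is inconsistent.

First compute the reduced Gröbner basis of I by Buchberger's algorithm.
f_1 = -3/2*x*y, LT = x*y.
f_2 = 6*x*z + 2*y + 2, LT = x*z.

S(f_1,f_2): lcm = x*y*z. S = -1/3*y**2 - 1/3*y.
  leading term y**2: no divisor's leading term divides it; move -1/3*y**2 to the remainder.
  leading term y: no divisor's leading term divides it; move -1/3*y to the remainder.
  remainder -1/3*y**2 - 1/3*y ≠ 0; add h_3 = -1/3*y**2 - 1/3*y to the basis.

The other S-polynomials (S(f_1,h_3), S(f_2,h_3)) all reduce to 0 modulo the current basis, so we have a Gröbner basis.
Inter-reduce: drop elements whose leading term is divisible by another's, tail-reduce, and make monic.
Reduced Gröbner basis: {x*y, x*z + 1/3*y + 1/3, y**2 + y}.
Label its elements g_1 = x*y, g_2 = x*z + 1/3*y + 1/3, g_3 = y**2 + y.

Reduce p = 5*x*z + 5/3*y - 16/3 modulo G:
  leading term x*z: subtract (5)·g_2 from 5*x*z + 5/3*y - 16/3 → -7
  leading term 1: no divisor's leading term divides it; move -7 to the remainder.
  normal form = -7.
The normal form is nonzero, so p ∉ I. Since p minus its normal form lies in I, I + (p) = I + (r) where r = -7; decide whether this ideal is the whole ring.
Here r = -7 is a nonzero constant, hence a unit: 1 ∈ I + (p), the Gröbner basis of I + (p) is {1}, and the enlarged system has no common solution — adjoining p is inconsistent.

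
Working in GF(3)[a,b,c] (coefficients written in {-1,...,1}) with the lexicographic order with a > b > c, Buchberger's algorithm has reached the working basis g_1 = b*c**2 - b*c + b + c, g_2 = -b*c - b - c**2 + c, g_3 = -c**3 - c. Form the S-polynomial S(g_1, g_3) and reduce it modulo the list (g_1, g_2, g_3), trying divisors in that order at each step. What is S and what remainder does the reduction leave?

S(g_1, g_3) = -b*c**2 + c**2; remainder on division = -b - c**2.

lcm(LM(g_1), LM(g_3)) = b*c**3.
S = (lcm/LT(g_1))·g_1 − (lcm/LT(g_3))·g_3 = -b*c**2 + c**2.
Reduce S modulo (g_1, g_2, g_3) in that order:
  leading term b*c**2: subtract (-1)·g_1 from -b*c**2 + c**2 → -b*c + b + c**2 + c
  leading term b*c: subtract (1)·g_2 from -b*c + b + c**2 + c → -b - c**2
  leading term b: no divisor's leading term divides it; move -b to the remainder.
  leading term c**2: no divisor's leading term divides it; move -c**2 to the remainder.
The remainder -b - c**2 is nonzero, so it would be added as the next basis element.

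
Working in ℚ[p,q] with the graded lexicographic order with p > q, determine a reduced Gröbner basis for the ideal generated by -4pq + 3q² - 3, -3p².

G = {q³ - 4/3p - q, p², pq - ¾q² + ¾}

Buchberger's algorithm terminates because the ascending chain of leading-term ideals stabilizes.

f_1 = -4pq + 3q² - 3, LT = pq.
f_2 = -3p², LT = p².

S(f_1,f_2): lcm = p²q. S = -¾pq² + ¾p.
  reduce S modulo (f_1, f_2):
  remainder -9/16q³ + ¾p + 9/16q ≠ 0; add g_3 = -9/16q³ + ¾p + 9/16q to the basis.

The other S-polynomials (S(f_1,g_3), S(f_2,g_3)) all reduce to 0 modulo the current basis, so we have a Gröbner basis.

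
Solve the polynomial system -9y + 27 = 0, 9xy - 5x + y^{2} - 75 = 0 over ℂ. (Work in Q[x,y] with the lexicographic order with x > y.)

Compute a lex Gröbner basis by Buchberger's algorithm.
f_1 = -9y + 27, LT = y.
f_2 = 9xy - 5x + y^{2} - 75, LT = xy.

S(f_1,f_2): lcm = xy. S = -\tfrac{22}{9}x - \tfrac{1}{9}y^{2} + \tfrac{25}{3}.
  leading term x: no divisor's leading term divides it; move -\tfrac{22}{9}x to the remainder.
  leading term y^{2}: subtract (\tfrac{1}{81}y)·f_1 from -\tfrac{1}{9}y^{2} + \tfrac{25}{3} → -\tfrac{1}{3}y + \tfrac{25}{3}
  leading term y: subtract (\tfrac{1}{27})·f_1 from -\tfrac{1}{3}y + \tfrac{25}{3} → \tfrac{22}{3}
  leading term 1: no divisor's leading term divides it; move \tfrac{22}{3} to the remainder.
  remainder -\tfrac{22}{9}x + \tfrac{22}{3} ≠ 0; add h_3 = -\tfrac{22}{9}x + \tfrac{22}{3} to the basis.

S(f_1,h_3): leading monomials are coprime, so the S-polynomial reduces to 0 (Buchberger's first criterion).
S(f_2,h_3): lcm = xy. S = -\tfrac{5}{9}x + \tfrac{1}{9}y^{2} + 3y - \tfrac{25}{3}.
  leading term x: subtract (\tfrac{5}{22})·h_3 from -\tfrac{5}{9}x + \tfrac{1}{9}y^{2} + 3y - \tfrac{25}{3} → \tfrac{1}{9}y^{2} + 3y - 10
  leading term y^{2}: subtract (-\tfrac{1}{81}y)·f_1 from \tfrac{1}{9}y^{2} + 3y - 10 → \tfrac{10}{3}y - 10
  leading term y: subtract (-\tfrac{10}{27})·f_1 from \tfrac{10}{3}y - 10 → 0
  remainder 0.

Every S-polynomial of the final basis reduces to 0, so we have a Gröbner basis.
Inter-reduce: drop elements whose leading term is divisible by another's, tail-reduce, and make monic.
Reduced Gröbner basis: {x - 3, y - 3}.

The lex basis is triangular: the last element involves only y. Solving y - 3 = 0 gives y ∈ {3}; substituting each value into the earlier elements determines the remaining variables.
  y = 3: the earlier basis element becomes x - 3 = 0, giving x = 3 — point (3, 3).

{(3, 3)}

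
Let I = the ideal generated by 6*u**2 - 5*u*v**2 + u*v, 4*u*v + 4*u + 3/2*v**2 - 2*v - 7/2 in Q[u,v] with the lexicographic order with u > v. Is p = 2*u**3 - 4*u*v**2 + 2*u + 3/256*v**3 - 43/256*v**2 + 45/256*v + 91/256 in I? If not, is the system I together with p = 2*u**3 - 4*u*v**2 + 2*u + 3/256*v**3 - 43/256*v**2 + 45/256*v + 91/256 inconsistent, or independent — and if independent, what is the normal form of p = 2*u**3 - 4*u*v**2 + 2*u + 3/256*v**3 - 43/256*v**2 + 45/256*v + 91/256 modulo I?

First compute the reduced Gröbner basis of I by Buchberger's algorithm.
f_1 = 6*u**2 - 5*u*v**2 + u*v, LT = u**2.
f_2 = 4*u*v + 4*u + 3/2*v**2 - 2*v - 7/2, LT = u*v.

S(f_1,f_2): lcm = u**2*v. S = -u**2 - 5/6*u*v**3 - 5/24*u*v**2 + 1/2*u*v + 7/8*u.
  reduce S modulo (f_1, f_2):
  remainder 5/16*v**4 - 65/192*v**3 - 223/192*v**2 + 49/192*v + 49/64 ≠ 0; add h_3 = 5/16*v**4 - 65/192*v**3 - 223/192*v**2 + 49/192*v + 49/64 to the basis.

The other S-polynomials (S(f_1,h_3), S(f_2,h_3)) all reduce to 0 modulo the current basis, so we have a Gröbner basis.
Inter-reduce: drop elements whose leading term is divisible by another's, tail-reduce, and make monic.
Reduced Gröbner basis: {u**2 - u + 5/16*v**3 - 19/24*v**2 - 11/48*v + 7/8, u*v + u + 3/8*v**2 - 1/2*v - 7/8, v**4 - 13/12*v**3 - 223/60*v**2 + 49/60*v + 49/20}.
Label its elements g_1 = u**2 - u + 5/16*v**3 - 19/24*v**2 - 11/48*v + 7/8, g_2 = u*v + u + 3/8*v**2 - 1/2*v - 7/8, g_3 = v**4 - 13/12*v**3 - 223/60*v**2 + 49/60*v + 49/20.

Reduce p = 2*u**3 - 4*u*v**2 + 2*u + 3/256*v**3 - 43/256*v**2 + 45/256*v + 91/256 modulo G:
  leading term u**3: subtract (2*u)·g_1 from 2*u**3 - 4*u*v**2 + 2*u + 3/256*v**3 - 43/256*v**2 + 45/256*v + 91/256 → 2*u**2 - 5/8*u*v**3 - 29/12*u*v**2 + 11/24*u*v + 1/4*u + 3/256*v**3 - 43/256*v**2 + 45/256*v + 91/256
  leading term u**2: subtract (2)·g_1 from 2*u**2 - 5/8*u*v**3 - 29/12*u*v**2 + 11/24*u*v + 1/4*u + 3/256*v**3 - 43/256*v**2 + 45/256*v + 91/256 → -5/8*u*v**3 - 29/12*u*v**2 + 11/24*u*v + 9/4*u - 157/256*v**3 + 1087/768*v**2 + 487/768*v - 357/256
  leading term u*v**3: subtract (-5/8*v**2)·g_2 from -5/8*u*v**3 - 29/12*u*v**2 + 11/24*u*v + 9/4*u - 157/256*v**3 + 1087/768*v**2 + 487/768*v - 357/256 → -43/24*u*v**2 + 11/24*u*v + 9/4*u + 15/64*v**4 - 237/256*v**3 + 667/768*v**2 + 487/768*v - 357/256
  leading term u*v**2: subtract (-43/24*v)·g_2 from -43/24*u*v**2 + 11/24*u*v + 9/4*u + 15/64*v**4 - 237/256*v**3 + 667/768*v**2 + 487/768*v - 357/256 → 9/4*u*v + 9/4*u + 15/64*v**4 - 65/256*v**3 - 7/256*v**2 - 239/256*v - 357/256
  leading term u*v: subtract (9/4)·g_2 from 9/4*u*v + 9/4*u + 15/64*v**4 - 65/256*v**3 - 7/256*v**2 - 239/256*v - 357/256 → 15/64*v**4 - 65/256*v**3 - 223/256*v**2 + 49/256*v + 147/256
  leading term v**4: subtract (15/64)·g_3 from 15/64*v**4 - 65/256*v**3 - 223/256*v**2 + 49/256*v + 147/256 → 0
  normal form = 0.
Since the normal form is 0, p ∈ I.

2*u**3 - 4*u*v**2 + 2*u + 3/256*v**3 - 43/256*v**2 + 45/256*v + 91/256 lies in I (it reduces to 0).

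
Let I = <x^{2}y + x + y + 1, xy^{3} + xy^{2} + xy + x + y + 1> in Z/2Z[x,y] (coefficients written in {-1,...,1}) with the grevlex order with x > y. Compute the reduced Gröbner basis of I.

G = {y^{4} + y^{3} + x^{2} + xy + y + 1, x^{3} + y^{3} + x^{2} + y^{2}, x^{2}y + x + y + 1, xy^{2} + y^{3} + x^{2} + 1}

The reduced Gröbner basis is the canonical form of the ideal for this ordering.

f_1 = x^{2}y + x + y + 1, LT = x^{2}y.
f_2 = xy^{3} + xy^{2} + xy + x + y + 1, LT = xy^{3}.

S(f_1,f_2): lcm = x^{2}y^{3}. S = x^{2}y^{2} + x^{2}y + xy^{2} + y^{3} + x^{2} + xy + y^{2} + x.
  leading term x^{2}y^{2}: subtract (y)·f_1 from x^{2}y^{2} + x^{2}y + xy^{2} + y^{3} + x^{2} + xy + y^{2} + x → x^{2}y + xy^{2} + y^{3} + x^{2} + x + y
  leading term x^{2}y: subtract (1)·f_1 from x^{2}y + xy^{2} + y^{3} + x^{2} + x + y → xy^{2} + y^{3} + x^{2} + 1
  leading term xy^{2}: no divisor's leading term divides it; move xy^{2} to the remainder.
  leading term y^{3}: no divisor's leading term divides it; move y^{3} to the remainder.
  leading term x^{2}: no divisor's leading term divides it; move x^{2} to the remainder.
  leading term 1: no divisor's leading term divides it; move 1 to the remainder.
  remainder xy^{2} + y^{3} + x^{2} + 1 ≠ 0; add g_3 = xy^{2} + y^{3} + x^{2} + 1 to the basis.

S(f_1,g_3): lcm = x^{2}y^{2}. S = xy^{3} + x^{3} + xy + y^{2} + x + y.
  leading term xy^{3}: subtract (1)·f_2 from xy^{3} + x^{3} + xy + y^{2} + x + y → x^{3} + xy^{2} + y^{2} + 1
  leading term x^{3}: no divisor's leading term divides it; move x^{3} to the remainder.
  leading term xy^{2}: subtract (1)·g_3 from xy^{2} + y^{2} + 1 → y^{3} + x^{2} + y^{2}
  leading term y^{3}: no divisor's leading term divides it; move y^{3} to the remainder.
  leading term x^{2}: no divisor's leading term divides it; move x^{2} to the remainder.
  leading term y^{2}: no divisor's leading term divides it; move y^{2} to the remainder.
  remainder x^{3} + y^{3} + x^{2} + y^{2} ≠ 0; add g_4 = x^{3} + y^{3} + x^{2} + y^{2} to the basis.

S(f_2,g_3): lcm = xy^{3}. S = y^{4} + x^{2}y + xy^{2} + xy + x + 1.
  leading term y^{4}: no divisor's leading term divides it; move y^{4} to the remainder.
  leading term x^{2}y: subtract (1)·f_1 from x^{2}y + xy^{2} + xy + x + 1 → xy^{2} + xy + y
  leading term xy^{2}: subtract (1)·g_3 from xy^{2} + xy + y → y^{3} + x^{2} + xy + y + 1
  leading term y^{3}: no divisor's leading term divides it; move y^{3} to the remainder.
  leading term x^{2}: no divisor's leading term divides it; move x^{2} to the remainder.
  leading term xy: no divisor's leading term divides it; move xy to the remainder.
  leading term y: no divisor's leading term divides it; move y to the remainder.
  leading term 1: no divisor's leading term divides it; move 1 to the remainder.
  remainder y^{4} + y^{3} + x^{2} + xy + y + 1 ≠ 0; add g_5 = y^{4} + y^{3} + x^{2} + xy + y + 1 to the basis.

The other S-polynomials (S(f_1,g_4), S(f_2,g_4), S(g_3,g_4), S(f_1,g_5), S(f_2,g_5), S(g_3,g_5), S(g_4,g_5)) all reduce to 0 modulo the current basis, so we have a Gröbner basis.
Inter-reduce: drop elements whose leading term is divisible by another's, tail-reduce, and make monic.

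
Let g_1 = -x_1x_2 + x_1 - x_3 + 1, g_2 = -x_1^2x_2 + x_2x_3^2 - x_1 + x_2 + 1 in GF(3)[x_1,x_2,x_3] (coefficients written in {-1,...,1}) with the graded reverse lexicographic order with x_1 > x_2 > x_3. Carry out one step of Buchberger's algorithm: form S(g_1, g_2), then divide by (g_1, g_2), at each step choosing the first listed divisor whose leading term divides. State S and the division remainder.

lcm(LM(g_1), LM(g_2)) = x_1^2x_2.
S = (lcm/LT(g_1))·g_1 − (lcm/LT(g_2))·g_2 = x_2x_3^2 - x_1^2 + x_1x_3 + x_1 + x_2 + 1.
Reduce S modulo (g_1, g_2) in that order:
  leading term x_2x_3^2: no divisor's leading term divides it; move x_2x_3^2 to the remainder.
  leading term x_1^2: no divisor's leading term divides it; move -x_1^2 to the remainder.
  leading term x_1x_3: no divisor's leading term divides it; move x_1x_3 to the remainder.
  leading term x_1: no divisor's leading term divides it; move x_1 to the remainder.
  leading term x_2: no divisor's leading term divides it; move x_2 to the remainder.
  leading term 1: no divisor's leading term divides it; move 1 to the remainder.
The remainder x_2x_3^2 - x_1^2 + x_1x_3 + x_1 + x_2 + 1 is nonzero, so it would be added as the next basis element.

S(g_1, g_2) = x_2x_3^2 - x_1^2 + x_1x_3 + x_1 + x_2 + 1; remainder on division = x_2x_3^2 - x_1^2 + x_1x_3 + x_1 + x_2 + 1.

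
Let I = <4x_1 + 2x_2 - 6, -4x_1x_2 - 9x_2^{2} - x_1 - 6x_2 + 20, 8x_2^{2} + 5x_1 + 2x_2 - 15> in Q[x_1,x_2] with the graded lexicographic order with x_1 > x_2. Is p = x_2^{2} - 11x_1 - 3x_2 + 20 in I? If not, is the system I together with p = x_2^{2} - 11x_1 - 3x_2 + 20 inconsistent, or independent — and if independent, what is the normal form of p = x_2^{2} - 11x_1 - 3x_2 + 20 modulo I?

First compute the reduced Gröbner basis of I by Buchberger's algorithm.
f_1 = 4x_1 + 2x_2 - 6, LT = x_1.
f_2 = -4x_1x_2 - 9x_2^{2} - x_1 - 6x_2 + 20, LT = x_1x_2.
f_3 = 8x_2^{2} + 5x_1 + 2x_2 - 15, LT = x_2^{2}.

S(f_1,f_2): lcm = x_1x_2. S = -\tfrac{7}{4}x_2^{2} - \tfrac{1}{4}x_1 - 3x_2 + 5.
  reduce S modulo (f_1, f_2, f_3):
  remainder -\tfrac{191}{64}x_2 + \tfrac{191}{64} ≠ 0; add h_4 = -\tfrac{191}{64}x_2 + \tfrac{191}{64} to the basis.

The other S-polynomials (S(f_1,f_3), S(f_2,f_3), S(f_1,h_4), S(f_2,h_4), S(f_3,h_4)) all reduce to 0 modulo the current basis, so we have a Gröbner basis.
Inter-reduce: drop elements whose leading term is divisible by another's, tail-reduce, and make monic.
Reduced Gröbner basis: {x_1 - 1, x_2 - 1}.
Label its elements g_1 = x_1 - 1, g_2 = x_2 - 1.

Reduce p = x_2^{2} - 11x_1 - 3x_2 + 20 modulo G:
  leading term x_2^{2}: subtract (x_2)·g_2 from x_2^{2} - 11x_1 - 3x_2 + 20 → -11x_1 - 2x_2 + 20
  leading term x_1: subtract (-11)·g_1 from -11x_1 - 2x_2 + 20 → -2x_2 + 9
  leading term x_2: subtract (-2)·g_2 from -2x_2 + 9 → 7
  leading term 1: no divisor's leading term divides it; move 7 to the remainder.
  normal form = 7.
The normal form is nonzero, so p ∉ I. Since p minus its normal form lies in I, I + (p) = I + (r) where r = 7; decide whether this ideal is the whole ring.
Here r = 7 is a nonzero constant, hence a unit: 1 ∈ I + (p), the Gröbner basis of I + (p) is {1}, and the enlarged system has no common solution — adjoining p is inconsistent.

Adjoining x_2^{2} - 11x_1 - 3x_2 + 20 makes the ideal the whole ring: the system is inconsistent.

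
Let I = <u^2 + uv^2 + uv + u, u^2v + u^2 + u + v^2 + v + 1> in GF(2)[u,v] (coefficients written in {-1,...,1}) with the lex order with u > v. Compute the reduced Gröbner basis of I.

G = {u + v^5 + v^4 + v^3, v^7 + v^5 + v^4 + v^3 + v^2 + 1}

f_1 = u^2 + uv^2 + uv + u, LT = u^2.
f_2 = u^2v + u^2 + u + v^2 + v + 1, LT = u^2v.

S(f_1,f_2): lcm = u^2v. S = u^2 + uv^3 + uv^2 + uv + u + v^2 + v + 1.
  leading term u^2: subtract (1)·f_1 from u^2 + uv^3 + uv^2 + uv + u + v^2 + v + 1 → uv^3 + v^2 + v + 1
  leading term uv^3: no divisor's leading term divides it; move uv^3 to the remainder.
  leading term v^2: no divisor's leading term divides it; move v^2 to the remainder.
  leading term v: no divisor's leading term divides it; move v to the remainder.
  leading term 1: no divisor's leading term divides it; move 1 to the remainder.
  remainder uv^3 + v^2 + v + 1 ≠ 0; add g_3 = uv^3 + v^2 + v + 1 to the basis.

S(f_1,g_3): lcm = u^2v^3. S = uv^5 + uv^4 + uv^3 + uv^2 + uv + u.
  leading term uv^5: subtract (v^2)·g_3 from uv^5 + uv^4 + uv^3 + uv^2 + uv + u → uv^4 + uv^3 + uv^2 + uv + u + v^4 + v^3 + v^2
  leading term uv^4: subtract (v)·g_3 from uv^4 + uv^3 + uv^2 + uv + u + v^4 + v^3 + v^2 → uv^3 + uv^2 + uv + u + v^4 + v
  leading term uv^3: subtract (1)·g_3 from uv^3 + uv^2 + uv + u + v^4 + v → uv^2 + uv + u + v^4 + v^2 + 1
  leading term uv^2: no divisor's leading term divides it; move uv^2 to the remainder.
  leading term uv: no divisor's leading term divides it; move uv to the remainder.
  leading term u: no divisor's leading term divides it; move u to the remainder.
  leading term v^4: no divisor's leading term divides it; move v^4 to the remainder.
  leading term v^2: no divisor's leading term divides it; move v^2 to the remainder.
  leading term 1: no divisor's leading term divides it; move 1 to the remainder.
  remainder uv^2 + uv + u + v^4 + v^2 + 1 ≠ 0; add g_4 = uv^2 + uv + u + v^4 + v^2 + 1 to the basis.

S(g_3,g_4): lcm = uv^3. S = uv^2 + uv + v^5 + v^3 + v^2 + 1.
  leading term uv^2: subtract (1)·g_4 from uv^2 + uv + v^5 + v^3 + v^2 + 1 → u + v^5 + v^4 + v^3
  leading term u: no divisor's leading term divides it; move u to the remainder.
  leading term v^5: no divisor's leading term divides it; move v^5 to the remainder.
  leading term v^4: no divisor's leading term divides it; move v^4 to the remainder.
  leading term v^3: no divisor's leading term divides it; move v^3 to the remainder.
  remainder u + v^5 + v^4 + v^3 ≠ 0; add g_5 = u + v^5 + v^4 + v^3 to the basis.

S(g_3,g_5): lcm = uv^3. S = v^8 + v^7 + v^6 + v^2 + v + 1.
  leading term v^8: no divisor's leading term divides it; move v^8 to the remainder.
  leading term v^7: no divisor's leading term divides it; move v^7 to the remainder.
  leading term v^6: no divisor's leading term divides it; move v^6 to the remainder.
  leading term v^2: no divisor's leading term divides it; move v^2 to the remainder.
  leading term v: no divisor's leading term divides it; move v to the remainder.
  leading term 1: no divisor's leading term divides it; move 1 to the remainder.
  remainder v^8 + v^7 + v^6 + v^2 + v + 1 ≠ 0; add g_6 = v^8 + v^7 + v^6 + v^2 + v + 1 to the basis.

S(g_4,g_5): lcm = uv^2. S = uv + u + v^7 + v^6 + v^5 + v^4 + v^2 + 1.
  leading term uv: subtract (v)·g_5 from uv + u + v^7 + v^6 + v^5 + v^4 + v^2 + 1 → u + v^7 + v^2 + 1
  leading term u: subtract (1)·g_5 from u + v^7 + v^2 + 1 → v^7 + v^5 + v^4 + v^3 + v^2 + 1
  leading term v^7: no divisor's leading term divides it; move v^7 to the remainder.
  leading term v^5: no divisor's leading term divides it; move v^5 to the remainder.
  leading term v^4: no divisor's leading term divides it; move v^4 to the remainder.
  leading term v^3: no divisor's leading term divides it; move v^3 to the remainder.
  leading term v^2: no divisor's leading term divides it; move v^2 to the remainder.
  leading term 1: no divisor's leading term divides it; move 1 to the remainder.
  remainder v^7 + v^5 + v^4 + v^3 + v^2 + 1 ≠ 0; add g_7 = v^7 + v^5 + v^4 + v^3 + v^2 + 1 to the basis.

The other S-polynomials (S(f_2,g_3), S(f_1,g_4), S(f_2,g_4), S(f_1,g_5), S(f_2,g_5), S(f_1,g_6), S(f_2,g_6), S(g_3,g_6), S(g_4,g_6), S(g_5,g_6), S(f_1,g_7), S(f_2,g_7), S(g_3,g_7), S(g_4,g_7), S(g_5,g_7), S(g_6,g_7)) all reduce to 0 modulo the current basis, so we have a Gröbner basis.
Inter-reduce: drop elements whose leading term is divisible by another's, tail-reduce, and make monic.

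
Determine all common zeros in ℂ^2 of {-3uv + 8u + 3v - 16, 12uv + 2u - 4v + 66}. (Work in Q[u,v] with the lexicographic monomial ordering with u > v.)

Compute a lex Gröbner basis by Buchberger's algorithm.
f_1 = -3uv + 8u + 3v - 16, LT = uv.
f_2 = 12uv + 2u - 4v + 66, LT = uv.

S(f_1,f_2): lcm = uv. S = -17/6u - 2/3v - 1/6.
  leading term u: no divisor's leading term divides it; move -17/6u to the remainder.
  leading term v: no divisor's leading term divides it; move -2/3v to the remainder.
  leading term 1: no divisor's leading term divides it; move -1/6 to the remainder.
  remainder -17/6u - 2/3v - 1/6 ≠ 0; add h_3 = -17/6u - 2/3v - 1/6 to the basis.

S(f_1,h_3): lcm = uv. S = -8/3u - 4/17v^2 - 18/17v + 16/3.
  leading term u: subtract (16/17)·h_3 from -8/3u - 4/17v^2 - 18/17v + 16/3 → -4/17v^2 - 22/51v + 280/51
  leading term v^2: no divisor's leading term divides it; move -4/17v^2 to the remainder.
  leading term v: no divisor's leading term divides it; move -22/51v to the remainder.
  leading term 1: no divisor's leading term divides it; move 280/51 to the remainder.
  remainder -4/17v^2 - 22/51v + 280/51 ≠ 0; add h_4 = -4/17v^2 - 22/51v + 280/51 to the basis.

The other S-polynomials (S(f_2,h_3), S(f_1,h_4), S(f_2,h_4), S(h_3,h_4)) all reduce to 0 modulo the current basis, so we have a Gröbner basis.
Inter-reduce: drop elements whose leading term is divisible by another's, tail-reduce, and make monic.
Reduced Gröbner basis: {u + 4/17v + 1/17, v^2 + 11/6v - 70/3}.

The lex basis is triangular: the last element involves only v. Solving v^2 + 11/6v - 70/3 = 0 gives v ∈ {-35/6, 4}; substituting each value into the earlier elements determines the remaining variables.
  v = -35/6: the earlier basis element becomes u - 67/51 = 0, giving u = 67/51 — point (67/51, -35/6).
  v = 4: the earlier basis element becomes u + 1 = 0, giving u = -1 — point (-1, 4).

{(67/51, -35/6), (-1, 4)}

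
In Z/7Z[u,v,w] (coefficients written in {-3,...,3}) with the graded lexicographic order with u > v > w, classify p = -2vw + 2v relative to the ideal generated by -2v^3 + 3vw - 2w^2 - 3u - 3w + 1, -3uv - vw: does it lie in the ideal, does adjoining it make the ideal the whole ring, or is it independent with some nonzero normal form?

First compute the reduced Gröbner basis of I by Buchberger's algorithm.
f_1 = -2v^3 + 3vw - 2w^2 - 3u - 3w + 1, LT = v^3.
f_2 = -3uv - vw, LT = uv.

S(f_1,f_2): lcm = uv^3. S = 2v^3w + 2uvw + uw^2 - 2u^2 - 2uw + 3u.
  leading term v^3w: subtract (-w)·f_1 from 2v^3w + 2uvw + uw^2 - 2u^2 - 2uw + 3u → 2uvw + uw^2 + 3vw^2 - 2w^3 - 2u^2 + 2uw - 3w^2 + 3u + w
  leading term uvw: subtract (-3w)·f_2 from 2uvw + uw^2 + 3vw^2 - 2w^3 - 2u^2 + 2uw - 3w^2 + 3u + w → uw^2 - 2w^3 - 2u^2 + 2uw - 3w^2 + 3u + w
  leading term uw^2: no divisor's leading term divides it; move uw^2 to the remainder.
  leading term w^3: no divisor's leading term divides it; move -2w^3 to the remainder.
  leading term u^2: no divisor's leading term divides it; move -2u^2 to the remainder.
  leading term uw: no divisor's leading term divides it; move 2uw to the remainder.
  leading term w^2: no divisor's leading term divides it; move -3w^2 to the remainder.
  leading term u: no divisor's leading term divides it; move 3u to the remainder.
  leading term w: no divisor's leading term divides it; move w to the remainder.
  remainder uw^2 - 2w^3 - 2u^2 + 2uw - 3w^2 + 3u + w ≠ 0; add h_3 = uw^2 - 2w^3 - 2u^2 + 2uw - 3w^2 + 3u + w to the basis.

The other S-polynomials (S(f_1,h_3), S(f_2,h_3)) all reduce to 0 modulo the current basis, so we have a Gröbner basis.
Inter-reduce: drop elements whose leading term is divisible by another's, tail-reduce, and make monic.
Reduced Gröbner basis: {uw^2 - 2w^3 - 2u^2 + 2uw - 3w^2 + 3u + w, v^3 + 2vw + w^2 - 2u - 2w + 3, uv - 2vw}.
Label its elements g_1 = uw^2 - 2w^3 - 2u^2 + 2uw - 3w^2 + 3u + w, g_2 = v^3 + 2vw + w^2 - 2u - 2w + 3, g_3 = uv - 2vw.

Reduce p = -2vw + 2v modulo G:
  leading term vw: no divisor's leading term divides it; move -2vw to the remainder.
  leading term v: no divisor's leading term divides it; move 2v to the remainder.
  normal form = -2vw + 2v.
The normal form is nonzero, so p ∉ I. Since p minus its normal form lies in I, I + (p) = I + (r) where r = -2vw + 2v; decide whether this ideal is the whole ring.
Run Buchberger on G together with r (pairs among the g_i already reduce to 0 since G is a Gröbner basis):
g_1 = uw^2 - 2w^3 - 2u^2 + 2uw - 3w^2 + 3u + w, LT = uw^2.
g_2 = v^3 + 2vw + w^2 - 2u - 2w + 3, LT = v^3.
g_3 = uv - 2vw, LT = uv.
r = -2vw + 2v, LT = vw.

S(g_2,r): lcm = v^3w. S = v^3 + 2vw^2 + w^3 - 2uw - 2w^2 + 3w.
  leading term v^3: subtract (1)·g_2 from v^3 + 2vw^2 + w^3 - 2uw - 2w^2 + 3w → 2vw^2 + w^3 - 2uw - 2vw - 3w^2 + 2u - 2w - 3
  leading term vw^2: subtract (-w)·r from 2vw^2 + w^3 - 2uw - 2vw - 3w^2 + 2u - 2w - 3 → w^3 - 2uw - 3w^2 + 2u - 2w - 3
  leading term w^3: no divisor's leading term divides it; move w^3 to the remainder.
  leading term uw: no divisor's leading term divides it; move -2uw to the remainder.
  leading term w^2: no divisor's leading term divides it; move -3w^2 to the remainder.
  leading term u: no divisor's leading term divides it; move 2u to the remainder.
  leading term w: no divisor's leading term divides it; move -2w to the remainder.
  leading term 1: no divisor's leading term divides it; move -3 to the remainder.
  remainder w^3 - 2uw - 3w^2 + 2u - 2w - 3 ≠ 0; add m_5 = w^3 - 2uw - 3w^2 + 2u - 2w - 3 to the basis.

The other S-polynomials (S(g_1,g_2), S(g_1,g_3), S(g_1,r), S(g_2,g_3), S(g_3,r), S(g_1,m_5), S(g_2,m_5), S(g_3,m_5), S(r,m_5)) all reduce to 0 modulo the current basis, so we have a Gröbner basis.
Inter-reduce: drop elements whose leading term is divisible by another's, tail-reduce, and make monic.
Reduced Gröbner basis: {uw^2 - 2u^2 - 2uw - 2w^2 - 3w + 1, v^3 + w^2 - 2u + 2v - 2w + 3, w^3 - 2uw - 3w^2 + 2u - 2w - 3, uv - 2v, vw - v}.
The reduced Gröbner basis of I + (p) is {uw^2 - 2u^2 - 2uw - 2w^2 - 3w + 1, v^3 + w^2 - 2u + 2v - 2w + 3, w^3 - 2uw - 3w^2 + 2u - 2w - 3, uv - 2v, vw - v} ≠ {1}, a proper ideal, so the enlarged system stays consistent: p is independent of I, with normal form -2vw + 2v.

Ideal membership is decidable via reduction modulo a Gröbner basis.

-2vw + 2v is independent of I; its normal form modulo I is -2vw + 2v.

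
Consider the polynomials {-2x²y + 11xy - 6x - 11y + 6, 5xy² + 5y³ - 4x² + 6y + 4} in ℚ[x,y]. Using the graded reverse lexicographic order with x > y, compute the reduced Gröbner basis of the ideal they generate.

Buchberger's algorithm terminates because the ascending chain of leading-term ideals stabilizes.

f_1 = -2x²y + 11xy - 6x - 11y + 6, LT = x²y.
f_2 = 5xy² + 5y³ - 4x² + 6y + 4, LT = xy².

S(f_1,f_2): lcm = x²y². S = -xy³ + ⅘x³ - 11/2xy² + 9/5xy + 11/2y² - ⅘x - 3y.
  reduce S modulo (f_1, f_2):
  remainder y⁴ + ⅘x³ + 11/2y³ - 22/5x² - 13/5xy + 67/10y² + 8/5x + 44/5y + 2 ≠ 0; add g_3 = y⁴ + ⅘x³ + 11/2y³ - 22/5x² - 13/5xy + 67/10y² + 8/5x + 44/5y + 2 to the basis.

S(f_1,g_3): lcm = x²y⁴. S = -⅘x⁵ - 11/2x²y³ - 11/2xy⁴ + 22/5x⁴ + 13/5x³y - 67/10x²y² + 3xy³ + 11/2y⁴ - 8/5x³ - 44/5x²y - 3y³ - 2x².
  reduce S modulo (f_1, f_2, g_3):
  remainder -⅘x⁵ + 22/5x⁴ - 18/5x³ + 27/2y³ - 49/5x² - 195/4xy + 33/2y² + 79/2x + 1629/20y - 297/10 ≠ 0; add g_4 = -⅘x⁵ + 22/5x⁴ - 18/5x³ + 27/2y³ - 49/5x² - 195/4xy + 33/2y² + 79/2x + 1629/20y - 297/10 to the basis.

S(f_2,g_3): lcm = xy⁴. S = y⁵ - ⅘x⁴ - ⅘x²y² - 11/2xy³ + 22/5x³ + 13/5x²y - 67/10xy² + 6/5y³ - 8/5x² - 44/5xy + ⅘y² - 2x.
  reduce S modulo (f_1, f_2, g_3, g_4):
  remainder -⅘x⁴ + 22/5x³ + 3y³ - 6x² - 27/2xy + 3y² + x + 201/10y + 7/5 ≠ 0; add g_5 = -⅘x⁴ + 22/5x³ + 3y³ - 6x² - 27/2xy + 3y² + x + 201/10y + 7/5 to the basis.

The other S-polynomials (S(f_1,g_4), S(f_2,g_4), S(g_3,g_4), S(f_1,g_5), S(f_2,g_5), S(g_3,g_5), S(g_4,g_5)) all reduce to 0 modulo the current basis, so we have a Gröbner basis.
Inter-reduce: drop elements whose leading term is divisible by another's, tail-reduce, and make monic.

G = {x⁴ - 11/2x³ - 15/4y³ + 15/2x² + 135/8xy - 15/4y² - 5/4x - 201/8y - 7/4, y⁴ + ⅘x³ + 11/2y³ - 22/5x² - 13/5xy + 67/10y² + 8/5x + 44/5y + 2, x²y - 11/2xy + 3x + 11/2y - 3, xy² + y³ - ⅘x² + 6/5y + ⅘}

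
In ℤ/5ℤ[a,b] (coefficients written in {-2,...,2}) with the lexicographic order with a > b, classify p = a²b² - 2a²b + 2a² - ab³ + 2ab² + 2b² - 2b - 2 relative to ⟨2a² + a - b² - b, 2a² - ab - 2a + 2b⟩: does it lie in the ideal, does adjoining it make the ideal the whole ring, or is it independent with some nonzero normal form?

First compute the reduced Gröbner basis of I by Buchberger's algorithm.
f_1 = 2a² + a - b² - b, LT = a².
f_2 = 2a² - ab - 2a + 2b, LT = a².

S(f_1,f_2): lcm = a². S = -2ab - a + 2b² + b.
  leading term ab: no divisor's leading term divides it; move -2ab to the remainder.
  leading term a: no divisor's leading term divides it; move -a to the remainder.
  leading term b²: no divisor's leading term divides it; move 2b² to the remainder.
  leading term b: no divisor's leading term divides it; move b to the remainder.
  remainder -2ab - a + 2b² + b ≠ 0; add h_3 = -2ab - a + 2b² + b to the basis.

S(f_1,h_3): lcm = a²b. S = 2a² + ab² + ab + 2b³ + 2b².
  leading term a²: subtract (1)·f_1 from 2a² + ab² + ab + 2b³ + 2b² → ab² + ab - a + 2b³ - 2b² + b
  leading term ab²: subtract (2b)·h_3 from ab² + ab - a + 2b³ - 2b² + b → -2ab - a - 2b³ + b² + b
  leading term ab: subtract (1)·h_3 from -2ab - a - 2b³ + b² + b → -2b³ - b²
  leading term b³: no divisor's leading term divides it; move -2b³ to the remainder.
  leading term b²: no divisor's leading term divides it; move -b² to the remainder.
  remainder -2b³ - b² ≠ 0; add h_4 = -2b³ - b² to the basis.

The other S-polynomials (S(f_2,h_3), S(f_1,h_4), S(f_2,h_4), S(h_3,h_4)) all reduce to 0 modulo the current basis, so we have a Gröbner basis.
Inter-reduce: drop elements whose leading term is divisible by another's, tail-reduce, and make monic.
Reduced Gröbner basis: {a² - 2a + 2b² + 2b, ab - 2a - b² + 2b, b³ - 2b²}.
Label its elements g_1 = a² - 2a + 2b² + 2b, g_2 = ab - 2a - b² + 2b, g_3 = b³ - 2b².

Reduce p = a²b² - 2a²b + 2a² - ab³ + 2ab² + 2b² - 2b - 2 modulo G:
  leading term a²b²: subtract (b²)·g_1 from a²b² - 2a²b + 2a² - ab³ + 2ab² + 2b² - 2b - 2 → -2a²b + 2a² - ab³ - ab² - 2b⁴ - 2b³ + 2b² - 2b - 2
  leading term a²b: subtract (-2b)·g_1 from -2a²b + 2a² - ab³ - ab² - 2b⁴ - 2b³ + 2b² - 2b - 2 → 2a² - ab³ - ab² + ab - 2b⁴ + 2b³ + b² - 2b - 2
  leading term a²: subtract (2)·g_1 from 2a² - ab³ - ab² + ab - 2b⁴ + 2b³ + b² - 2b - 2 → -ab³ - ab² + ab - a - 2b⁴ + 2b³ + 2b² - b - 2
  leading term ab³: subtract (-b²)·g_2 from -ab³ - ab² + ab - a - 2b⁴ + 2b³ + 2b² - b - 2 → 2ab² + ab - a + 2b⁴ - b³ + 2b² - b - 2
  leading term ab²: subtract (2b)·g_2 from 2ab² + ab - a + 2b⁴ - b³ + 2b² - b - 2 → -a + 2b⁴ + b³ - 2b² - b - 2
  leading term a: no divisor's leading term divides it; move -a to the remainder.
  leading term b⁴: subtract (2b)·g_3 from 2b⁴ + b³ - 2b² - b - 2 → -2b² - b - 2
  leading term b²: no divisor's leading term divides it; move -2b² to the remainder.
  leading term b: no divisor's leading term divides it; move -b to the remainder.
  leading term 1: no divisor's leading term divides it; move -2 to the remainder.
  normal form = -a - 2b² - b - 2.
The normal form is nonzero, so p ∉ I. Since p minus its normal form lies in I, I + (p) = I + (r) where r = -a - 2b² - b - 2; decide whether this ideal is the whole ring.
Run Buchberger on G together with r (pairs among the g_i already reduce to 0 since G is a Gröbner basis):
g_1 = a² - 2a + 2b² + 2b, LT = a².
g_2 = ab - 2a - b² + 2b, LT = ab.
g_3 = b³ - 2b², LT = b³.
r = -a - 2b² - b - 2, LT = a.

S(g_1,r): lcm = a². S = -2ab² - ab + a + 2b² + 2b.
  leading term ab²: subtract (-2b)·g_2 from -2ab² - ab + a + 2b² + 2b → a - 2b³ + b² + 2b
  leading term a: subtract (-1)·r from a - 2b³ + b² + 2b → -2b³ - b² + b - 2
  leading term b³: subtract (-2)·g_3 from -2b³ - b² + b - 2 → b - 2
  leading term b: no divisor's leading term divides it; move b to the remainder.
  leading term 1: no divisor's leading term divides it; move -2 to the remainder.
  remainder b - 2 ≠ 0; add m_5 = b - 2 to the basis.

The other S-polynomials (S(g_1,g_2), S(g_1,g_3), S(g_2,g_3), S(g_2,r), S(g_3,r), S(g_1,m_5), S(g_2,m_5), S(g_3,m_5), S(r,m_5)) all reduce to 0 modulo the current basis, so we have a Gröbner basis.
Inter-reduce: drop elements whose leading term is divisible by another's, tail-reduce, and make monic.
Reduced Gröbner basis: {a + 2, b - 2}.
The reduced Gröbner basis of I + (p) is {a + 2, b - 2} ≠ {1}, a proper ideal, so the enlarged system stays consistent: p is independent of I, with normal form -a - 2b² - b - 2.

The remainder on division by a Gröbner basis is unique — it is the normal form.

a²b² - 2a²b + 2a² - ab³ + 2ab² + 2b² - 2b - 2 is independent of I; its normal form modulo I is -a - 2b² - b - 2.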